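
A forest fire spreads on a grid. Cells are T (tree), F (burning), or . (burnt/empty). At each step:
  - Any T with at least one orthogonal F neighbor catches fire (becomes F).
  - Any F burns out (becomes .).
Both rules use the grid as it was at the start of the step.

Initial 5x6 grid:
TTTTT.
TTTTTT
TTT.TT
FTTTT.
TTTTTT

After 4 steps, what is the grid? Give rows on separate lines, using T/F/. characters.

Step 1: 3 trees catch fire, 1 burn out
  TTTTT.
  TTTTTT
  FTT.TT
  .FTTT.
  FTTTTT
Step 2: 4 trees catch fire, 3 burn out
  TTTTT.
  FTTTTT
  .FT.TT
  ..FTT.
  .FTTTT
Step 3: 5 trees catch fire, 4 burn out
  FTTTT.
  .FTTTT
  ..F.TT
  ...FT.
  ..FTTT
Step 4: 4 trees catch fire, 5 burn out
  .FTTT.
  ..FTTT
  ....TT
  ....F.
  ...FTT

.FTTT.
..FTTT
....TT
....F.
...FTT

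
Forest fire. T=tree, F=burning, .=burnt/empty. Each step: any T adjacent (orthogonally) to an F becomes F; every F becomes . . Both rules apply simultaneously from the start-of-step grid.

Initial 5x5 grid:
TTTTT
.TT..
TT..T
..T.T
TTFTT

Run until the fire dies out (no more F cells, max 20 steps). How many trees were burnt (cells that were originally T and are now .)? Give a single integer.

Answer: 7

Derivation:
Step 1: +3 fires, +1 burnt (F count now 3)
Step 2: +2 fires, +3 burnt (F count now 2)
Step 3: +1 fires, +2 burnt (F count now 1)
Step 4: +1 fires, +1 burnt (F count now 1)
Step 5: +0 fires, +1 burnt (F count now 0)
Fire out after step 5
Initially T: 16, now '.': 16
Total burnt (originally-T cells now '.'): 7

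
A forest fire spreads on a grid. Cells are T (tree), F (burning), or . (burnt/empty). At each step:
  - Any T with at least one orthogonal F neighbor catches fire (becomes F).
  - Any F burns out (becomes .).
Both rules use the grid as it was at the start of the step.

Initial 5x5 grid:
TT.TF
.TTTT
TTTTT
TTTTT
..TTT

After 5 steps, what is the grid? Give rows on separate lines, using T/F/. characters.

Step 1: 2 trees catch fire, 1 burn out
  TT.F.
  .TTTF
  TTTTT
  TTTTT
  ..TTT
Step 2: 2 trees catch fire, 2 burn out
  TT...
  .TTF.
  TTTTF
  TTTTT
  ..TTT
Step 3: 3 trees catch fire, 2 burn out
  TT...
  .TF..
  TTTF.
  TTTTF
  ..TTT
Step 4: 4 trees catch fire, 3 burn out
  TT...
  .F...
  TTF..
  TTTF.
  ..TTF
Step 5: 4 trees catch fire, 4 burn out
  TF...
  .....
  TF...
  TTF..
  ..TF.

TF...
.....
TF...
TTF..
..TF.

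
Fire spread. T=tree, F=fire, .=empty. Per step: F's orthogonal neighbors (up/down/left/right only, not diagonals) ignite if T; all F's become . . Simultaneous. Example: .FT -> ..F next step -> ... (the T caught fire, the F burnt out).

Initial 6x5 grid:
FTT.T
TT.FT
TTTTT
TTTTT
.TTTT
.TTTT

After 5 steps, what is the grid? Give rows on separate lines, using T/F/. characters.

Step 1: 4 trees catch fire, 2 burn out
  .FT.T
  FT..F
  TTTFT
  TTTTT
  .TTTT
  .TTTT
Step 2: 7 trees catch fire, 4 burn out
  ..F.F
  .F...
  FTF.F
  TTTFT
  .TTTT
  .TTTT
Step 3: 5 trees catch fire, 7 burn out
  .....
  .....
  .F...
  FTF.F
  .TTFT
  .TTTT
Step 4: 4 trees catch fire, 5 burn out
  .....
  .....
  .....
  .F...
  .TF.F
  .TTFT
Step 5: 3 trees catch fire, 4 burn out
  .....
  .....
  .....
  .....
  .F...
  .TF.F

.....
.....
.....
.....
.F...
.TF.F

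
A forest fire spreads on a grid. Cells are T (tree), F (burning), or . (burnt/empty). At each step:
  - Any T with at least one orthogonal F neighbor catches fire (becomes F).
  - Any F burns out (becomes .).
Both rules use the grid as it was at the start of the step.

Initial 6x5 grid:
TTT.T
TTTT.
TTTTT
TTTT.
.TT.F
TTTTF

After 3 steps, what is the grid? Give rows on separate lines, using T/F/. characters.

Step 1: 1 trees catch fire, 2 burn out
  TTT.T
  TTTT.
  TTTTT
  TTTT.
  .TT..
  TTTF.
Step 2: 1 trees catch fire, 1 burn out
  TTT.T
  TTTT.
  TTTTT
  TTTT.
  .TT..
  TTF..
Step 3: 2 trees catch fire, 1 burn out
  TTT.T
  TTTT.
  TTTTT
  TTTT.
  .TF..
  TF...

TTT.T
TTTT.
TTTTT
TTTT.
.TF..
TF...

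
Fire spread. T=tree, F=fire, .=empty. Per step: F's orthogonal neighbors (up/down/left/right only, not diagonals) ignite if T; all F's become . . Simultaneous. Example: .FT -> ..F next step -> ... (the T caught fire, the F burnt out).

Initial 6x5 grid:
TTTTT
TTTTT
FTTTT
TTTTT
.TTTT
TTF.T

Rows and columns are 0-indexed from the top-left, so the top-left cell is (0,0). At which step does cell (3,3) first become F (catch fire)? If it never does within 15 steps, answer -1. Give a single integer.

Step 1: cell (3,3)='T' (+5 fires, +2 burnt)
Step 2: cell (3,3)='T' (+8 fires, +5 burnt)
Step 3: cell (3,3)='F' (+5 fires, +8 burnt)
  -> target ignites at step 3
Step 4: cell (3,3)='.' (+5 fires, +5 burnt)
Step 5: cell (3,3)='.' (+2 fires, +5 burnt)
Step 6: cell (3,3)='.' (+1 fires, +2 burnt)
Step 7: cell (3,3)='.' (+0 fires, +1 burnt)
  fire out at step 7

3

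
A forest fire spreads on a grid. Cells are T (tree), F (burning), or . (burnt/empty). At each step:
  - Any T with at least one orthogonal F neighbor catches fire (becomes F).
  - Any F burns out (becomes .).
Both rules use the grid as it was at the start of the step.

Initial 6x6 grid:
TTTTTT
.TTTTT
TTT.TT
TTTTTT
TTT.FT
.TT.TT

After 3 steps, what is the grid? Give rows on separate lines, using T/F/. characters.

Step 1: 3 trees catch fire, 1 burn out
  TTTTTT
  .TTTTT
  TTT.TT
  TTTTFT
  TTT..F
  .TT.FT
Step 2: 4 trees catch fire, 3 burn out
  TTTTTT
  .TTTTT
  TTT.FT
  TTTF.F
  TTT...
  .TT..F
Step 3: 3 trees catch fire, 4 burn out
  TTTTTT
  .TTTFT
  TTT..F
  TTF...
  TTT...
  .TT...

TTTTTT
.TTTFT
TTT..F
TTF...
TTT...
.TT...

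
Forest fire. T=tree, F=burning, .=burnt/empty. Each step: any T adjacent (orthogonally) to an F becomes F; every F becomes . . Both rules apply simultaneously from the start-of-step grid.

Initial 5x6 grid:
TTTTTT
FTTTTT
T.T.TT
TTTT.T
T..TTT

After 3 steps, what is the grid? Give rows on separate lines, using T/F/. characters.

Step 1: 3 trees catch fire, 1 burn out
  FTTTTT
  .FTTTT
  F.T.TT
  TTTT.T
  T..TTT
Step 2: 3 trees catch fire, 3 burn out
  .FTTTT
  ..FTTT
  ..T.TT
  FTTT.T
  T..TTT
Step 3: 5 trees catch fire, 3 burn out
  ..FTTT
  ...FTT
  ..F.TT
  .FTT.T
  F..TTT

..FTTT
...FTT
..F.TT
.FTT.T
F..TTT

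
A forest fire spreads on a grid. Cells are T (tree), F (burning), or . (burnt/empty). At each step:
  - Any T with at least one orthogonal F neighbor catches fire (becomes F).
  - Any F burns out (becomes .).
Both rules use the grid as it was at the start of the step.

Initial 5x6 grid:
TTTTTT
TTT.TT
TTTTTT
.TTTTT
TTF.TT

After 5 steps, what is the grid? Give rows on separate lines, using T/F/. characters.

Step 1: 2 trees catch fire, 1 burn out
  TTTTTT
  TTT.TT
  TTTTTT
  .TFTTT
  TF..TT
Step 2: 4 trees catch fire, 2 burn out
  TTTTTT
  TTT.TT
  TTFTTT
  .F.FTT
  F...TT
Step 3: 4 trees catch fire, 4 burn out
  TTTTTT
  TTF.TT
  TF.FTT
  ....FT
  ....TT
Step 4: 6 trees catch fire, 4 burn out
  TTFTTT
  TF..TT
  F...FT
  .....F
  ....FT
Step 5: 6 trees catch fire, 6 burn out
  TF.FTT
  F...FT
  .....F
  ......
  .....F

TF.FTT
F...FT
.....F
......
.....F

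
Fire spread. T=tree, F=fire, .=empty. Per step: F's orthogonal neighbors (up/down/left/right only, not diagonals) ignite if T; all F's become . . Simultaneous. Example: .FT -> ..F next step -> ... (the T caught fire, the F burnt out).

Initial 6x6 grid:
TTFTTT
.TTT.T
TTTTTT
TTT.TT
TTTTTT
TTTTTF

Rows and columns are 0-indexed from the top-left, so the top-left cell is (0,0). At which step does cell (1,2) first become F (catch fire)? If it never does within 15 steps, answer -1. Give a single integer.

Step 1: cell (1,2)='F' (+5 fires, +2 burnt)
  -> target ignites at step 1
Step 2: cell (1,2)='.' (+8 fires, +5 burnt)
Step 3: cell (1,2)='.' (+8 fires, +8 burnt)
Step 4: cell (1,2)='.' (+6 fires, +8 burnt)
Step 5: cell (1,2)='.' (+3 fires, +6 burnt)
Step 6: cell (1,2)='.' (+1 fires, +3 burnt)
Step 7: cell (1,2)='.' (+0 fires, +1 burnt)
  fire out at step 7

1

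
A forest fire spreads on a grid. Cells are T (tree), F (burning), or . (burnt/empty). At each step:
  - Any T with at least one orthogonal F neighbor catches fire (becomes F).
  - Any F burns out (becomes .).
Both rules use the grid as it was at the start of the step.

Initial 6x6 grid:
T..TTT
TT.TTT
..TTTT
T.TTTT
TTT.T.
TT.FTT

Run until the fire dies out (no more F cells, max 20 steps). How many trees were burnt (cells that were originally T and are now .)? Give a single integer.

Answer: 23

Derivation:
Step 1: +1 fires, +1 burnt (F count now 1)
Step 2: +2 fires, +1 burnt (F count now 2)
Step 3: +1 fires, +2 burnt (F count now 1)
Step 4: +3 fires, +1 burnt (F count now 3)
Step 5: +4 fires, +3 burnt (F count now 4)
Step 6: +5 fires, +4 burnt (F count now 5)
Step 7: +3 fires, +5 burnt (F count now 3)
Step 8: +2 fires, +3 burnt (F count now 2)
Step 9: +2 fires, +2 burnt (F count now 2)
Step 10: +0 fires, +2 burnt (F count now 0)
Fire out after step 10
Initially T: 26, now '.': 33
Total burnt (originally-T cells now '.'): 23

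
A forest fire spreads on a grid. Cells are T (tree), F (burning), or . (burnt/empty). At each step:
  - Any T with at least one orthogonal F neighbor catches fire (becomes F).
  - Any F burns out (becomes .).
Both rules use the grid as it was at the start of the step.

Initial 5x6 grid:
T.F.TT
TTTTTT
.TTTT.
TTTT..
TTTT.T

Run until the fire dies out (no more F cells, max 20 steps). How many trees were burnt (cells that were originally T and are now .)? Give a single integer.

Answer: 21

Derivation:
Step 1: +1 fires, +1 burnt (F count now 1)
Step 2: +3 fires, +1 burnt (F count now 3)
Step 3: +5 fires, +3 burnt (F count now 5)
Step 4: +7 fires, +5 burnt (F count now 7)
Step 5: +4 fires, +7 burnt (F count now 4)
Step 6: +1 fires, +4 burnt (F count now 1)
Step 7: +0 fires, +1 burnt (F count now 0)
Fire out after step 7
Initially T: 22, now '.': 29
Total burnt (originally-T cells now '.'): 21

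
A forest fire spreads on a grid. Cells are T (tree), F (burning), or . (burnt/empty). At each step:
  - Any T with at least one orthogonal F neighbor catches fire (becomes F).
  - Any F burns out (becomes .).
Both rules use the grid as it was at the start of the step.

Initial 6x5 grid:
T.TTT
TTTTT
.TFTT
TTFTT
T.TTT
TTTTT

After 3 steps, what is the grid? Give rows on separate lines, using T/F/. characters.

Step 1: 6 trees catch fire, 2 burn out
  T.TTT
  TTFTT
  .F.FT
  TF.FT
  T.FTT
  TTTTT
Step 2: 8 trees catch fire, 6 burn out
  T.FTT
  TF.FT
  ....F
  F...F
  T..FT
  TTFTT
Step 3: 7 trees catch fire, 8 burn out
  T..FT
  F...F
  .....
  .....
  F...F
  TF.FT

T..FT
F...F
.....
.....
F...F
TF.FT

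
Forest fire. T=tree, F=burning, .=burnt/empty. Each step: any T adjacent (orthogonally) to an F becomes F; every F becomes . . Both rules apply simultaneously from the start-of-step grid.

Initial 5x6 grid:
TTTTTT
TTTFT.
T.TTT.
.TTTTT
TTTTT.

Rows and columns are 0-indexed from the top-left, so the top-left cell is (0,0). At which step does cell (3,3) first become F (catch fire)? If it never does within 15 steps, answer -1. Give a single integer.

Step 1: cell (3,3)='T' (+4 fires, +1 burnt)
Step 2: cell (3,3)='F' (+6 fires, +4 burnt)
  -> target ignites at step 2
Step 3: cell (3,3)='.' (+6 fires, +6 burnt)
Step 4: cell (3,3)='.' (+6 fires, +6 burnt)
Step 5: cell (3,3)='.' (+1 fires, +6 burnt)
Step 6: cell (3,3)='.' (+1 fires, +1 burnt)
Step 7: cell (3,3)='.' (+0 fires, +1 burnt)
  fire out at step 7

2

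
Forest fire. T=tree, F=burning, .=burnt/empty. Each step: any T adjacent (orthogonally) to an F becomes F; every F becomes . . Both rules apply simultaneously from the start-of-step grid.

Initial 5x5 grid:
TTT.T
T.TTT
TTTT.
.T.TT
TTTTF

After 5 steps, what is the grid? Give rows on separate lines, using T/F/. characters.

Step 1: 2 trees catch fire, 1 burn out
  TTT.T
  T.TTT
  TTTT.
  .T.TF
  TTTF.
Step 2: 2 trees catch fire, 2 burn out
  TTT.T
  T.TTT
  TTTT.
  .T.F.
  TTF..
Step 3: 2 trees catch fire, 2 burn out
  TTT.T
  T.TTT
  TTTF.
  .T...
  TF...
Step 4: 4 trees catch fire, 2 burn out
  TTT.T
  T.TFT
  TTF..
  .F...
  F....
Step 5: 3 trees catch fire, 4 burn out
  TTT.T
  T.F.F
  TF...
  .....
  .....

TTT.T
T.F.F
TF...
.....
.....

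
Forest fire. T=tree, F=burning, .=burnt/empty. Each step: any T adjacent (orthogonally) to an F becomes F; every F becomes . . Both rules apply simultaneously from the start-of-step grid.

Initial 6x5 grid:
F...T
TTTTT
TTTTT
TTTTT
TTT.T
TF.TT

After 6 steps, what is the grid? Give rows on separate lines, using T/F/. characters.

Step 1: 3 trees catch fire, 2 burn out
  ....T
  FTTTT
  TTTTT
  TTTTT
  TFT.T
  F..TT
Step 2: 5 trees catch fire, 3 burn out
  ....T
  .FTTT
  FTTTT
  TFTTT
  F.F.T
  ...TT
Step 3: 4 trees catch fire, 5 burn out
  ....T
  ..FTT
  .FTTT
  F.FTT
  ....T
  ...TT
Step 4: 3 trees catch fire, 4 burn out
  ....T
  ...FT
  ..FTT
  ...FT
  ....T
  ...TT
Step 5: 3 trees catch fire, 3 burn out
  ....T
  ....F
  ...FT
  ....F
  ....T
  ...TT
Step 6: 3 trees catch fire, 3 burn out
  ....F
  .....
  ....F
  .....
  ....F
  ...TT

....F
.....
....F
.....
....F
...TT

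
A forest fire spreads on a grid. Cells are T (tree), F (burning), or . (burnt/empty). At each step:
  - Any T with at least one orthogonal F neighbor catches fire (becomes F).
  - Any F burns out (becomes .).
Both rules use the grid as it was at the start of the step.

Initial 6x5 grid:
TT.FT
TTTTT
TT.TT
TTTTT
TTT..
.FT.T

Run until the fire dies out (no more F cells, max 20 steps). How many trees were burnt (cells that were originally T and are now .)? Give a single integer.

Step 1: +4 fires, +2 burnt (F count now 4)
Step 2: +6 fires, +4 burnt (F count now 6)
Step 3: +6 fires, +6 burnt (F count now 6)
Step 4: +4 fires, +6 burnt (F count now 4)
Step 5: +1 fires, +4 burnt (F count now 1)
Step 6: +0 fires, +1 burnt (F count now 0)
Fire out after step 6
Initially T: 22, now '.': 29
Total burnt (originally-T cells now '.'): 21

Answer: 21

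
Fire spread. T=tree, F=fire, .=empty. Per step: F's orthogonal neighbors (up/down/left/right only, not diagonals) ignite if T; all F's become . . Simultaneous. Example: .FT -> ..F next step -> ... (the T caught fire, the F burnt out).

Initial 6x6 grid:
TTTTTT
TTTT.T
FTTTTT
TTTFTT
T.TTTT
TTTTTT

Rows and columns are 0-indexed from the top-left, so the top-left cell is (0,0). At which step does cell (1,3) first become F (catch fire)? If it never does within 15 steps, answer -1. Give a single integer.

Step 1: cell (1,3)='T' (+7 fires, +2 burnt)
Step 2: cell (1,3)='F' (+11 fires, +7 burnt)
  -> target ignites at step 2
Step 3: cell (1,3)='.' (+8 fires, +11 burnt)
Step 4: cell (1,3)='.' (+5 fires, +8 burnt)
Step 5: cell (1,3)='.' (+1 fires, +5 burnt)
Step 6: cell (1,3)='.' (+0 fires, +1 burnt)
  fire out at step 6

2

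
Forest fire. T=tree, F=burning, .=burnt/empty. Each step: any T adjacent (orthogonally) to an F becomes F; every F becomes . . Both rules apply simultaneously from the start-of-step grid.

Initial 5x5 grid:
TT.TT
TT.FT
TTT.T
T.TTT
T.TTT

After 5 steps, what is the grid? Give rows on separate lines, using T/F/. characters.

Step 1: 2 trees catch fire, 1 burn out
  TT.FT
  TT..F
  TTT.T
  T.TTT
  T.TTT
Step 2: 2 trees catch fire, 2 burn out
  TT..F
  TT...
  TTT.F
  T.TTT
  T.TTT
Step 3: 1 trees catch fire, 2 burn out
  TT...
  TT...
  TTT..
  T.TTF
  T.TTT
Step 4: 2 trees catch fire, 1 burn out
  TT...
  TT...
  TTT..
  T.TF.
  T.TTF
Step 5: 2 trees catch fire, 2 burn out
  TT...
  TT...
  TTT..
  T.F..
  T.TF.

TT...
TT...
TTT..
T.F..
T.TF.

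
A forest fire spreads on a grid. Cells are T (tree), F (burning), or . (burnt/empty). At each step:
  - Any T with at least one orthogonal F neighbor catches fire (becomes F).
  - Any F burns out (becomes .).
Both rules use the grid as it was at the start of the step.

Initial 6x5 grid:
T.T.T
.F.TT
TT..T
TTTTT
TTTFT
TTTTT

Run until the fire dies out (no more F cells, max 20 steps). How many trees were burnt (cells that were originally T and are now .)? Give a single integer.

Answer: 20

Derivation:
Step 1: +5 fires, +2 burnt (F count now 5)
Step 2: +7 fires, +5 burnt (F count now 7)
Step 3: +4 fires, +7 burnt (F count now 4)
Step 4: +2 fires, +4 burnt (F count now 2)
Step 5: +2 fires, +2 burnt (F count now 2)
Step 6: +0 fires, +2 burnt (F count now 0)
Fire out after step 6
Initially T: 22, now '.': 28
Total burnt (originally-T cells now '.'): 20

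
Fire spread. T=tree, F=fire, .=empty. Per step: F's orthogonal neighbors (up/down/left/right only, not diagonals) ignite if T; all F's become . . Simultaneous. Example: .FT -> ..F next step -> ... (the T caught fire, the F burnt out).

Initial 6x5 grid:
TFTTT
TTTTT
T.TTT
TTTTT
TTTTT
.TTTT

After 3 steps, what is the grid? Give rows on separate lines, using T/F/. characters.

Step 1: 3 trees catch fire, 1 burn out
  F.FTT
  TFTTT
  T.TTT
  TTTTT
  TTTTT
  .TTTT
Step 2: 3 trees catch fire, 3 burn out
  ...FT
  F.FTT
  T.TTT
  TTTTT
  TTTTT
  .TTTT
Step 3: 4 trees catch fire, 3 burn out
  ....F
  ...FT
  F.FTT
  TTTTT
  TTTTT
  .TTTT

....F
...FT
F.FTT
TTTTT
TTTTT
.TTTT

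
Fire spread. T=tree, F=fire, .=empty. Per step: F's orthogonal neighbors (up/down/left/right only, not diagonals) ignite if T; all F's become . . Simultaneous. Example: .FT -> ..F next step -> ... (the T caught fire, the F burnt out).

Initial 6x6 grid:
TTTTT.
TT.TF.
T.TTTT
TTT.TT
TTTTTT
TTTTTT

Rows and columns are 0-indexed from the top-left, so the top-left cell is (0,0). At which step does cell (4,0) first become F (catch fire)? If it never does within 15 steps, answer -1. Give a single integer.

Step 1: cell (4,0)='T' (+3 fires, +1 burnt)
Step 2: cell (4,0)='T' (+4 fires, +3 burnt)
Step 3: cell (4,0)='T' (+4 fires, +4 burnt)
Step 4: cell (4,0)='T' (+5 fires, +4 burnt)
Step 5: cell (4,0)='T' (+6 fires, +5 burnt)
Step 6: cell (4,0)='T' (+4 fires, +6 burnt)
Step 7: cell (4,0)='F' (+3 fires, +4 burnt)
  -> target ignites at step 7
Step 8: cell (4,0)='.' (+1 fires, +3 burnt)
Step 9: cell (4,0)='.' (+0 fires, +1 burnt)
  fire out at step 9

7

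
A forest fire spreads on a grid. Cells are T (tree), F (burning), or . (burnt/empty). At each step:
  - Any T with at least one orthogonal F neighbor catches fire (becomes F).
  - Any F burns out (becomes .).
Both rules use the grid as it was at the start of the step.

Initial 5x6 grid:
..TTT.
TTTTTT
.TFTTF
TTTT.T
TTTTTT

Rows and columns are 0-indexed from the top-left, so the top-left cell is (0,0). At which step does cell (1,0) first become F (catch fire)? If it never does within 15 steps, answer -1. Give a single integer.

Step 1: cell (1,0)='T' (+7 fires, +2 burnt)
Step 2: cell (1,0)='T' (+8 fires, +7 burnt)
Step 3: cell (1,0)='F' (+7 fires, +8 burnt)
  -> target ignites at step 3
Step 4: cell (1,0)='.' (+1 fires, +7 burnt)
Step 5: cell (1,0)='.' (+0 fires, +1 burnt)
  fire out at step 5

3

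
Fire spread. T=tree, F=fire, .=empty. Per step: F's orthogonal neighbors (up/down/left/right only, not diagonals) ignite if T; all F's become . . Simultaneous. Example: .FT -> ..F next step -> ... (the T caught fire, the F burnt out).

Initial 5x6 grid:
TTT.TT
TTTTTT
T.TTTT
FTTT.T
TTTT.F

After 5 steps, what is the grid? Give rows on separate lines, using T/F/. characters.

Step 1: 4 trees catch fire, 2 burn out
  TTT.TT
  TTTTTT
  F.TTTT
  .FTT.F
  FTTT..
Step 2: 4 trees catch fire, 4 burn out
  TTT.TT
  FTTTTT
  ..TTTF
  ..FT..
  .FTT..
Step 3: 7 trees catch fire, 4 burn out
  FTT.TT
  .FTTTF
  ..FTF.
  ...F..
  ..FT..
Step 4: 6 trees catch fire, 7 burn out
  .FT.TF
  ..FTF.
  ...F..
  ......
  ...F..
Step 5: 3 trees catch fire, 6 burn out
  ..F.F.
  ...F..
  ......
  ......
  ......

..F.F.
...F..
......
......
......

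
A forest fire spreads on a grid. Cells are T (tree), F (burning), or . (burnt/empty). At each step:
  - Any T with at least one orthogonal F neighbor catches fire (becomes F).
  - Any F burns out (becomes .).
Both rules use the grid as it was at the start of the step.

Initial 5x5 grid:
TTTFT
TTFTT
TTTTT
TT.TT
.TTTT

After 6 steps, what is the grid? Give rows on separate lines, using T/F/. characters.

Step 1: 5 trees catch fire, 2 burn out
  TTF.F
  TF.FT
  TTFTT
  TT.TT
  .TTTT
Step 2: 5 trees catch fire, 5 burn out
  TF...
  F...F
  TF.FT
  TT.TT
  .TTTT
Step 3: 5 trees catch fire, 5 burn out
  F....
  .....
  F...F
  TF.FT
  .TTTT
Step 4: 4 trees catch fire, 5 burn out
  .....
  .....
  .....
  F...F
  .FTFT
Step 5: 2 trees catch fire, 4 burn out
  .....
  .....
  .....
  .....
  ..F.F
Step 6: 0 trees catch fire, 2 burn out
  .....
  .....
  .....
  .....
  .....

.....
.....
.....
.....
.....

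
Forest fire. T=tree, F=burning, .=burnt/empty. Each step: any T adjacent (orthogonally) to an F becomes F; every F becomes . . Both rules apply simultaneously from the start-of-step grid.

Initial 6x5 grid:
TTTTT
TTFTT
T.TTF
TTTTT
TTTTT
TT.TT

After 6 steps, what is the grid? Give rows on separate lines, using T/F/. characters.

Step 1: 7 trees catch fire, 2 burn out
  TTFTT
  TF.FF
  T.FF.
  TTTTF
  TTTTT
  TT.TT
Step 2: 7 trees catch fire, 7 burn out
  TF.FF
  F....
  T....
  TTFF.
  TTTTF
  TT.TT
Step 3: 6 trees catch fire, 7 burn out
  F....
  .....
  F....
  TF...
  TTFF.
  TT.TF
Step 4: 3 trees catch fire, 6 burn out
  .....
  .....
  .....
  F....
  TF...
  TT.F.
Step 5: 2 trees catch fire, 3 burn out
  .....
  .....
  .....
  .....
  F....
  TF...
Step 6: 1 trees catch fire, 2 burn out
  .....
  .....
  .....
  .....
  .....
  F....

.....
.....
.....
.....
.....
F....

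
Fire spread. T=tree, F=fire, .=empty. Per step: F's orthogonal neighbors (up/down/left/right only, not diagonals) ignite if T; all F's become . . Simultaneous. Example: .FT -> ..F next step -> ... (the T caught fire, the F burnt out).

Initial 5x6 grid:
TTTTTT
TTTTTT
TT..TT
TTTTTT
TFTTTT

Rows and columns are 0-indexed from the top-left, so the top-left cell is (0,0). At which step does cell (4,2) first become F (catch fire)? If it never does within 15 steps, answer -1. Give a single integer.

Step 1: cell (4,2)='F' (+3 fires, +1 burnt)
  -> target ignites at step 1
Step 2: cell (4,2)='.' (+4 fires, +3 burnt)
Step 3: cell (4,2)='.' (+4 fires, +4 burnt)
Step 4: cell (4,2)='.' (+5 fires, +4 burnt)
Step 5: cell (4,2)='.' (+5 fires, +5 burnt)
Step 6: cell (4,2)='.' (+3 fires, +5 burnt)
Step 7: cell (4,2)='.' (+2 fires, +3 burnt)
Step 8: cell (4,2)='.' (+1 fires, +2 burnt)
Step 9: cell (4,2)='.' (+0 fires, +1 burnt)
  fire out at step 9

1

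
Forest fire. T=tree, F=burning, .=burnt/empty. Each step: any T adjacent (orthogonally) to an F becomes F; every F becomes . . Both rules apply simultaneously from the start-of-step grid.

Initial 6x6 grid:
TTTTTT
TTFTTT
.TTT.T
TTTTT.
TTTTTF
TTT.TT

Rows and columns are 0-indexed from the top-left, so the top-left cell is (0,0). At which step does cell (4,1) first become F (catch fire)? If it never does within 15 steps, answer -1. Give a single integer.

Step 1: cell (4,1)='T' (+6 fires, +2 burnt)
Step 2: cell (4,1)='T' (+10 fires, +6 burnt)
Step 3: cell (4,1)='T' (+6 fires, +10 burnt)
Step 4: cell (4,1)='F' (+5 fires, +6 burnt)
  -> target ignites at step 4
Step 5: cell (4,1)='.' (+2 fires, +5 burnt)
Step 6: cell (4,1)='.' (+1 fires, +2 burnt)
Step 7: cell (4,1)='.' (+0 fires, +1 burnt)
  fire out at step 7

4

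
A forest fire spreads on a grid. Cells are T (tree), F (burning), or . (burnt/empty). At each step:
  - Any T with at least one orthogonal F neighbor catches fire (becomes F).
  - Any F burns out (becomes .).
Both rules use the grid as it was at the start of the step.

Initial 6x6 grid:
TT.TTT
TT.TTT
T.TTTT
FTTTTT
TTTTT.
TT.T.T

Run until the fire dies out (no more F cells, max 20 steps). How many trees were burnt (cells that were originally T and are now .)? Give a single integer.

Answer: 28

Derivation:
Step 1: +3 fires, +1 burnt (F count now 3)
Step 2: +4 fires, +3 burnt (F count now 4)
Step 3: +6 fires, +4 burnt (F count now 6)
Step 4: +4 fires, +6 burnt (F count now 4)
Step 5: +5 fires, +4 burnt (F count now 5)
Step 6: +3 fires, +5 burnt (F count now 3)
Step 7: +2 fires, +3 burnt (F count now 2)
Step 8: +1 fires, +2 burnt (F count now 1)
Step 9: +0 fires, +1 burnt (F count now 0)
Fire out after step 9
Initially T: 29, now '.': 35
Total burnt (originally-T cells now '.'): 28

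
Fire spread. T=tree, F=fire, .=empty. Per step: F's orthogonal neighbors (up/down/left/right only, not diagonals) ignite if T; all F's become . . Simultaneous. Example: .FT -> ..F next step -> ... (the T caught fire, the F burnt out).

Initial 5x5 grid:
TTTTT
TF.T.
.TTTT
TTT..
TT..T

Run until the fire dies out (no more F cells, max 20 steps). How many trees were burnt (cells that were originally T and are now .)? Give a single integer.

Answer: 16

Derivation:
Step 1: +3 fires, +1 burnt (F count now 3)
Step 2: +4 fires, +3 burnt (F count now 4)
Step 3: +5 fires, +4 burnt (F count now 5)
Step 4: +4 fires, +5 burnt (F count now 4)
Step 5: +0 fires, +4 burnt (F count now 0)
Fire out after step 5
Initially T: 17, now '.': 24
Total burnt (originally-T cells now '.'): 16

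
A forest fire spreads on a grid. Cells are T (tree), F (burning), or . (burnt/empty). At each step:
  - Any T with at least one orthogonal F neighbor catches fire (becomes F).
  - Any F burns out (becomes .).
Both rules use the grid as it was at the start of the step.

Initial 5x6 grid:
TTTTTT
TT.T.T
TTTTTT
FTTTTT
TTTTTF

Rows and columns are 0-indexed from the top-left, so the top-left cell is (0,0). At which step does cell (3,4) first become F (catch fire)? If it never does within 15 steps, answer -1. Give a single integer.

Step 1: cell (3,4)='T' (+5 fires, +2 burnt)
Step 2: cell (3,4)='F' (+7 fires, +5 burnt)
  -> target ignites at step 2
Step 3: cell (3,4)='.' (+7 fires, +7 burnt)
Step 4: cell (3,4)='.' (+3 fires, +7 burnt)
Step 5: cell (3,4)='.' (+3 fires, +3 burnt)
Step 6: cell (3,4)='.' (+1 fires, +3 burnt)
Step 7: cell (3,4)='.' (+0 fires, +1 burnt)
  fire out at step 7

2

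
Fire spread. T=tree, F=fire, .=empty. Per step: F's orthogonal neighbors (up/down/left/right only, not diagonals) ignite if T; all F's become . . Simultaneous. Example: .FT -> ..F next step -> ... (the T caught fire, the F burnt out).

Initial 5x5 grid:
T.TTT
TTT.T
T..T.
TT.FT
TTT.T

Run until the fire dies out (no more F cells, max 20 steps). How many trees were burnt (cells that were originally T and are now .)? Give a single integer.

Answer: 3

Derivation:
Step 1: +2 fires, +1 burnt (F count now 2)
Step 2: +1 fires, +2 burnt (F count now 1)
Step 3: +0 fires, +1 burnt (F count now 0)
Fire out after step 3
Initially T: 17, now '.': 11
Total burnt (originally-T cells now '.'): 3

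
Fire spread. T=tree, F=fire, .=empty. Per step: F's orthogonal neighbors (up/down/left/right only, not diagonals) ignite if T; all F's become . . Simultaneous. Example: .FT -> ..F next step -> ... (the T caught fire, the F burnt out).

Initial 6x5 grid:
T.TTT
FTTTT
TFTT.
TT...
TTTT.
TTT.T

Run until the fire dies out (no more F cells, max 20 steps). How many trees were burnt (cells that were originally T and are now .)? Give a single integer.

Answer: 20

Derivation:
Step 1: +5 fires, +2 burnt (F count now 5)
Step 2: +4 fires, +5 burnt (F count now 4)
Step 3: +5 fires, +4 burnt (F count now 5)
Step 4: +5 fires, +5 burnt (F count now 5)
Step 5: +1 fires, +5 burnt (F count now 1)
Step 6: +0 fires, +1 burnt (F count now 0)
Fire out after step 6
Initially T: 21, now '.': 29
Total burnt (originally-T cells now '.'): 20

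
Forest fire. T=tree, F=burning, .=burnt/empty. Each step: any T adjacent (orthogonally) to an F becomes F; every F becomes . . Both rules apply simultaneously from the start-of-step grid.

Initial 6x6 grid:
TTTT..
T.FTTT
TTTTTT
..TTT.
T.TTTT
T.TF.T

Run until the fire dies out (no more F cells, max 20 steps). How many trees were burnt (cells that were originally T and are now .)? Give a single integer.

Answer: 23

Derivation:
Step 1: +5 fires, +2 burnt (F count now 5)
Step 2: +9 fires, +5 burnt (F count now 9)
Step 3: +6 fires, +9 burnt (F count now 6)
Step 4: +3 fires, +6 burnt (F count now 3)
Step 5: +0 fires, +3 burnt (F count now 0)
Fire out after step 5
Initially T: 25, now '.': 34
Total burnt (originally-T cells now '.'): 23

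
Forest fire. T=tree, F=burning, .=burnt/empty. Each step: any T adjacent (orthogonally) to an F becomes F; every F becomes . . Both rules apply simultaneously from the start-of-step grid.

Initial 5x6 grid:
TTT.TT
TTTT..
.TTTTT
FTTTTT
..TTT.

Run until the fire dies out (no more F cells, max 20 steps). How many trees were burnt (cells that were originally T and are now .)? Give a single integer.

Answer: 20

Derivation:
Step 1: +1 fires, +1 burnt (F count now 1)
Step 2: +2 fires, +1 burnt (F count now 2)
Step 3: +4 fires, +2 burnt (F count now 4)
Step 4: +6 fires, +4 burnt (F count now 6)
Step 5: +6 fires, +6 burnt (F count now 6)
Step 6: +1 fires, +6 burnt (F count now 1)
Step 7: +0 fires, +1 burnt (F count now 0)
Fire out after step 7
Initially T: 22, now '.': 28
Total burnt (originally-T cells now '.'): 20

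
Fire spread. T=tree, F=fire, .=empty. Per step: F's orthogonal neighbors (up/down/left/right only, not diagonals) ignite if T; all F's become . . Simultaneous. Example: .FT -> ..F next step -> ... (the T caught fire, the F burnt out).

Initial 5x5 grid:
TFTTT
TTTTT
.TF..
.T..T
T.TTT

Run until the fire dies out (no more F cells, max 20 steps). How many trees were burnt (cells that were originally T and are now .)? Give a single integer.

Answer: 11

Derivation:
Step 1: +5 fires, +2 burnt (F count now 5)
Step 2: +4 fires, +5 burnt (F count now 4)
Step 3: +2 fires, +4 burnt (F count now 2)
Step 4: +0 fires, +2 burnt (F count now 0)
Fire out after step 4
Initially T: 16, now '.': 20
Total burnt (originally-T cells now '.'): 11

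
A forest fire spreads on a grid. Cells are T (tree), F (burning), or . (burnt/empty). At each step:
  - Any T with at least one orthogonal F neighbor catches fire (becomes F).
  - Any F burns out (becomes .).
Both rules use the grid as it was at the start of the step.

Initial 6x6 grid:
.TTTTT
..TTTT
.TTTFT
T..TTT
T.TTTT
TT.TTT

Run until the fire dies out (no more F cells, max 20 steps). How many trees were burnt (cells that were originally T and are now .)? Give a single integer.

Step 1: +4 fires, +1 burnt (F count now 4)
Step 2: +7 fires, +4 burnt (F count now 7)
Step 3: +7 fires, +7 burnt (F count now 7)
Step 4: +4 fires, +7 burnt (F count now 4)
Step 5: +1 fires, +4 burnt (F count now 1)
Step 6: +0 fires, +1 burnt (F count now 0)
Fire out after step 6
Initially T: 27, now '.': 32
Total burnt (originally-T cells now '.'): 23

Answer: 23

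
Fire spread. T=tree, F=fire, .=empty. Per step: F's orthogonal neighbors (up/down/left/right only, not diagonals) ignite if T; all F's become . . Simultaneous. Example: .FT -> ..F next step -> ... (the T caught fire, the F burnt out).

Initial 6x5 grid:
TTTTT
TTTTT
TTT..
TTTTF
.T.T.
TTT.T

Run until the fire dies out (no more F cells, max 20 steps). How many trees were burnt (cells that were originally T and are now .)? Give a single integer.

Answer: 22

Derivation:
Step 1: +1 fires, +1 burnt (F count now 1)
Step 2: +2 fires, +1 burnt (F count now 2)
Step 3: +2 fires, +2 burnt (F count now 2)
Step 4: +4 fires, +2 burnt (F count now 4)
Step 5: +5 fires, +4 burnt (F count now 5)
Step 6: +6 fires, +5 burnt (F count now 6)
Step 7: +2 fires, +6 burnt (F count now 2)
Step 8: +0 fires, +2 burnt (F count now 0)
Fire out after step 8
Initially T: 23, now '.': 29
Total burnt (originally-T cells now '.'): 22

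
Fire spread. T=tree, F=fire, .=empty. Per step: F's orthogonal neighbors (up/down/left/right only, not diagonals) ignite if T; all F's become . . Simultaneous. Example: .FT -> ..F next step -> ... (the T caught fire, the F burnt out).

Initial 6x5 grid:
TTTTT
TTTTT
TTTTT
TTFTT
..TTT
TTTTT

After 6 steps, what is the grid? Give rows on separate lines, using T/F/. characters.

Step 1: 4 trees catch fire, 1 burn out
  TTTTT
  TTTTT
  TTFTT
  TF.FT
  ..FTT
  TTTTT
Step 2: 7 trees catch fire, 4 burn out
  TTTTT
  TTFTT
  TF.FT
  F...F
  ...FT
  TTFTT
Step 3: 8 trees catch fire, 7 burn out
  TTFTT
  TF.FT
  F...F
  .....
  ....F
  TF.FT
Step 4: 6 trees catch fire, 8 burn out
  TF.FT
  F...F
  .....
  .....
  .....
  F...F
Step 5: 2 trees catch fire, 6 burn out
  F...F
  .....
  .....
  .....
  .....
  .....
Step 6: 0 trees catch fire, 2 burn out
  .....
  .....
  .....
  .....
  .....
  .....

.....
.....
.....
.....
.....
.....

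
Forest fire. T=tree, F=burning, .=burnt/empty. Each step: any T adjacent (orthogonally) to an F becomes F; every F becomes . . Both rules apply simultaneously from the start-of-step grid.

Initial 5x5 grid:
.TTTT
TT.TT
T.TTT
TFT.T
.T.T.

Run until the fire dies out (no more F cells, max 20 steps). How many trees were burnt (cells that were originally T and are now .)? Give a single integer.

Answer: 16

Derivation:
Step 1: +3 fires, +1 burnt (F count now 3)
Step 2: +2 fires, +3 burnt (F count now 2)
Step 3: +2 fires, +2 burnt (F count now 2)
Step 4: +3 fires, +2 burnt (F count now 3)
Step 5: +4 fires, +3 burnt (F count now 4)
Step 6: +2 fires, +4 burnt (F count now 2)
Step 7: +0 fires, +2 burnt (F count now 0)
Fire out after step 7
Initially T: 17, now '.': 24
Total burnt (originally-T cells now '.'): 16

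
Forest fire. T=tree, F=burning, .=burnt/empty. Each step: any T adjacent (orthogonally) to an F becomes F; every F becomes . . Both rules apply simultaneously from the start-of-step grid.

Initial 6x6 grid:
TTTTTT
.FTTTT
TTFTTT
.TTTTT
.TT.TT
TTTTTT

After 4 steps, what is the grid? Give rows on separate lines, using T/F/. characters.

Step 1: 5 trees catch fire, 2 burn out
  TFTTTT
  ..FTTT
  TF.FTT
  .TFTTT
  .TT.TT
  TTTTTT
Step 2: 8 trees catch fire, 5 burn out
  F.FTTT
  ...FTT
  F...FT
  .F.FTT
  .TF.TT
  TTTTTT
Step 3: 6 trees catch fire, 8 burn out
  ...FTT
  ....FT
  .....F
  ....FT
  .F..TT
  TTFTTT
Step 4: 6 trees catch fire, 6 burn out
  ....FT
  .....F
  ......
  .....F
  ....FT
  TF.FTT

....FT
.....F
......
.....F
....FT
TF.FTT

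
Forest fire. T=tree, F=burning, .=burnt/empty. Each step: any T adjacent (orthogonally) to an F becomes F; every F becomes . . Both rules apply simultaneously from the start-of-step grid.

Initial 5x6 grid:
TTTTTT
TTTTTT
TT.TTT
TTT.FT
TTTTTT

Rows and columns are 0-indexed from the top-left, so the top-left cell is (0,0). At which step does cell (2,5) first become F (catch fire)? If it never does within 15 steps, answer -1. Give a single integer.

Step 1: cell (2,5)='T' (+3 fires, +1 burnt)
Step 2: cell (2,5)='F' (+5 fires, +3 burnt)
  -> target ignites at step 2
Step 3: cell (2,5)='.' (+4 fires, +5 burnt)
Step 4: cell (2,5)='.' (+5 fires, +4 burnt)
Step 5: cell (2,5)='.' (+4 fires, +5 burnt)
Step 6: cell (2,5)='.' (+4 fires, +4 burnt)
Step 7: cell (2,5)='.' (+2 fires, +4 burnt)
Step 8: cell (2,5)='.' (+0 fires, +2 burnt)
  fire out at step 8

2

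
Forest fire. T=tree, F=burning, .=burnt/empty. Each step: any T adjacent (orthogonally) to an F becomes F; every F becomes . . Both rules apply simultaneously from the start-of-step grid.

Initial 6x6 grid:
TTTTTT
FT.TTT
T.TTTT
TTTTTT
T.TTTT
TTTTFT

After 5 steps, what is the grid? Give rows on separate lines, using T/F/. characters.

Step 1: 6 trees catch fire, 2 burn out
  FTTTTT
  .F.TTT
  F.TTTT
  TTTTTT
  T.TTFT
  TTTF.F
Step 2: 6 trees catch fire, 6 burn out
  .FTTTT
  ...TTT
  ..TTTT
  FTTTFT
  T.TF.F
  TTF...
Step 3: 8 trees catch fire, 6 burn out
  ..FTTT
  ...TTT
  ..TTFT
  .FTF.F
  F.F...
  TF....
Step 4: 6 trees catch fire, 8 burn out
  ...FTT
  ...TFT
  ..TF.F
  ..F...
  ......
  F.....
Step 5: 4 trees catch fire, 6 burn out
  ....FT
  ...F.F
  ..F...
  ......
  ......
  ......

....FT
...F.F
..F...
......
......
......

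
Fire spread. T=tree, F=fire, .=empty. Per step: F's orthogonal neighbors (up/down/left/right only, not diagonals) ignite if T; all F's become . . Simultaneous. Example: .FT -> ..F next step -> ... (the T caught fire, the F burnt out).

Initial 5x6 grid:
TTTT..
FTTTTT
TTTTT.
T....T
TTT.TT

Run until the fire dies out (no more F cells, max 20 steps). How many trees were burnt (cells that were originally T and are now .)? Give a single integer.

Answer: 18

Derivation:
Step 1: +3 fires, +1 burnt (F count now 3)
Step 2: +4 fires, +3 burnt (F count now 4)
Step 3: +4 fires, +4 burnt (F count now 4)
Step 4: +4 fires, +4 burnt (F count now 4)
Step 5: +3 fires, +4 burnt (F count now 3)
Step 6: +0 fires, +3 burnt (F count now 0)
Fire out after step 6
Initially T: 21, now '.': 27
Total burnt (originally-T cells now '.'): 18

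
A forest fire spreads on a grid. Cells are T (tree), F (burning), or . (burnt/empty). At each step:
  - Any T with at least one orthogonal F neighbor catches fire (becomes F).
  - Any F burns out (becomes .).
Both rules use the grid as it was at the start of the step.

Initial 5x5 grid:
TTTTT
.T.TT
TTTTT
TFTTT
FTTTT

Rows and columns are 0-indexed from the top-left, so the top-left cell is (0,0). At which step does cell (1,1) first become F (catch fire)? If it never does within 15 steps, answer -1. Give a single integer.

Step 1: cell (1,1)='T' (+4 fires, +2 burnt)
Step 2: cell (1,1)='F' (+5 fires, +4 burnt)
  -> target ignites at step 2
Step 3: cell (1,1)='.' (+4 fires, +5 burnt)
Step 4: cell (1,1)='.' (+5 fires, +4 burnt)
Step 5: cell (1,1)='.' (+2 fires, +5 burnt)
Step 6: cell (1,1)='.' (+1 fires, +2 burnt)
Step 7: cell (1,1)='.' (+0 fires, +1 burnt)
  fire out at step 7

2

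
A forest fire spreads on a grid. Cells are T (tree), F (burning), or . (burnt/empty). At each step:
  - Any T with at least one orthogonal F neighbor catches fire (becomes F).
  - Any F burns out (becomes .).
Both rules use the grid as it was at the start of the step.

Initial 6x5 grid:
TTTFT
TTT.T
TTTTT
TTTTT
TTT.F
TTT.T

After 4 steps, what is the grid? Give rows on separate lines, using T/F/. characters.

Step 1: 4 trees catch fire, 2 burn out
  TTF.F
  TTT.T
  TTTTT
  TTTTF
  TTT..
  TTT.F
Step 2: 5 trees catch fire, 4 burn out
  TF...
  TTF.F
  TTTTF
  TTTF.
  TTT..
  TTT..
Step 3: 5 trees catch fire, 5 burn out
  F....
  TF...
  TTFF.
  TTF..
  TTT..
  TTT..
Step 4: 4 trees catch fire, 5 burn out
  .....
  F....
  TF...
  TF...
  TTF..
  TTT..

.....
F....
TF...
TF...
TTF..
TTT..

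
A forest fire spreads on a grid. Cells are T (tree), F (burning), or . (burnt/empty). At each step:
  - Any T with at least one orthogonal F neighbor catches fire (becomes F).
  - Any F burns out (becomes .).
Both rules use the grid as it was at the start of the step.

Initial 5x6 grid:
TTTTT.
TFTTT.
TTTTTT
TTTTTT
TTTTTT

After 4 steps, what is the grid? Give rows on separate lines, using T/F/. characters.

Step 1: 4 trees catch fire, 1 burn out
  TFTTT.
  F.FTT.
  TFTTTT
  TTTTTT
  TTTTTT
Step 2: 6 trees catch fire, 4 burn out
  F.FTT.
  ...FT.
  F.FTTT
  TFTTTT
  TTTTTT
Step 3: 6 trees catch fire, 6 burn out
  ...FT.
  ....F.
  ...FTT
  F.FTTT
  TFTTTT
Step 4: 5 trees catch fire, 6 burn out
  ....F.
  ......
  ....FT
  ...FTT
  F.FTTT

....F.
......
....FT
...FTT
F.FTTT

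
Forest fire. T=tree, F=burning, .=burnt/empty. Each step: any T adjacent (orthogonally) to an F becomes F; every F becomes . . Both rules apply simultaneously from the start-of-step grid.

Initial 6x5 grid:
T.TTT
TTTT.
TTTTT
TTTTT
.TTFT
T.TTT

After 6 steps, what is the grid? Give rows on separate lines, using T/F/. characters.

Step 1: 4 trees catch fire, 1 burn out
  T.TTT
  TTTT.
  TTTTT
  TTTFT
  .TF.F
  T.TFT
Step 2: 6 trees catch fire, 4 burn out
  T.TTT
  TTTT.
  TTTFT
  TTF.F
  .F...
  T.F.F
Step 3: 4 trees catch fire, 6 burn out
  T.TTT
  TTTF.
  TTF.F
  TF...
  .....
  T....
Step 4: 4 trees catch fire, 4 burn out
  T.TFT
  TTF..
  TF...
  F....
  .....
  T....
Step 5: 4 trees catch fire, 4 burn out
  T.F.F
  TF...
  F....
  .....
  .....
  T....
Step 6: 1 trees catch fire, 4 burn out
  T....
  F....
  .....
  .....
  .....
  T....

T....
F....
.....
.....
.....
T....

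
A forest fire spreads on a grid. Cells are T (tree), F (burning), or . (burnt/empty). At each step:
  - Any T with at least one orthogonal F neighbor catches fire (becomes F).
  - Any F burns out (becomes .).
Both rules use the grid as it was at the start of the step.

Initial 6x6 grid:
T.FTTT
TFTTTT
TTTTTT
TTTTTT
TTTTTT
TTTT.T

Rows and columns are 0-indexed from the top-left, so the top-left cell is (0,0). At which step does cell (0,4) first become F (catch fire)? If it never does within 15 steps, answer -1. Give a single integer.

Step 1: cell (0,4)='T' (+4 fires, +2 burnt)
Step 2: cell (0,4)='F' (+6 fires, +4 burnt)
  -> target ignites at step 2
Step 3: cell (0,4)='.' (+6 fires, +6 burnt)
Step 4: cell (0,4)='.' (+6 fires, +6 burnt)
Step 5: cell (0,4)='.' (+5 fires, +6 burnt)
Step 6: cell (0,4)='.' (+3 fires, +5 burnt)
Step 7: cell (0,4)='.' (+1 fires, +3 burnt)
Step 8: cell (0,4)='.' (+1 fires, +1 burnt)
Step 9: cell (0,4)='.' (+0 fires, +1 burnt)
  fire out at step 9

2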